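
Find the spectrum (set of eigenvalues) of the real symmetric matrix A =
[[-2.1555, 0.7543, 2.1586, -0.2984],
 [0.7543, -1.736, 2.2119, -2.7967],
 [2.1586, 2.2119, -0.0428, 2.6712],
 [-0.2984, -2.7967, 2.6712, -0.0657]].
sigma(A) ≈ {-6, -3, 2, 3}

A is real symmetric, so its spectrum consists of real eigenvalues. Expanding the characteristic polynomial of the displayed matrix gives
  det(λ I - A) = p(λ) = λ^4 + (4)λ^3 + (-21)λ^2 + (-36)λ + (107.9971).
Solving p(λ) = 0 yields eigenvalues ≈ -6, -3, 2, 3. (A is shown rounded to 4 decimals, so these recover the underlying integer eigenvalues to within that precision.)
Verification: the trace of A = -4 equals the sum of eigenvalues -4, and det(A) ≈ 107.9971 matches the eigenvalue product 108.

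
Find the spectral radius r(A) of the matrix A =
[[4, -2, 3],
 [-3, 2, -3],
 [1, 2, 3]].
r(A) = (5 + sqrt(13))/2 ≈ 4.3028

The eigenvalues of A are the roots of its characteristic polynomial. With M = A (coefficients from the trace, the sum of principal 2x2 minors, and det A):
  p(λ) = det(λ I - M) = λ^3 - 9λ^2 + 23λ - 12.
By the rational root theorem any rational root is an integer divisor of 12. Testing λ = 4: p(4) = 64 - 144 + 92 - 12 = 0, so λ = 4 is a root. Dividing out (λ - 4) leaves p(λ) = (λ - 4)(λ^2 - 5λ + 3). For λ^2 - 5λ + 3 the discriminant is 13. It is nonnegative but not a perfect square, so the roots are real and irrational: λ = (5 ± sqrt(13))/2 ≈ 4.3028, 0.6972.
Thus the eigenvalues (to 4 decimals) are 4.3028 (modulus 4.3028); 0.6972 (modulus 0.6972); 4 (modulus 4). The spectral radius is the largest modulus: r(A) = (5 + sqrt(13))/2 ≈ 4.3028. (Cross-check: r(A) ≤ ||A||_2 ≈ 7.3714; equality holds whenever A is normal, though it can also hold for some non-normal A.)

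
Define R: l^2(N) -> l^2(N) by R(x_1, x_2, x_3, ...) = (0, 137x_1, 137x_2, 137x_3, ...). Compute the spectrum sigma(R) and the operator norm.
sigma(R) = closed disk {z in C : |z| ≤ 137}; ||R|| = 137

Note R = 137·U where U is the unit right shift (U x)_k = x_{k-1} (with x_0 := 0); so ||R|| = 137||U|| and sigma(R) = 137·sigma(U). ||R x||^2 = sum_{k≥1} |137x_k|^2 = 18769||x||^2, so ||R|| = 137 and sigma(R) ⊂ {|z| ≤ 137}. For any |lambda| < 137, the equation (R - lambda I) x = 0 forces x_1 = 0, then 137x_k = lambda x_{k+1} ⇒ x = 0, so R has no eigenvalues. But (R - lambda I) is not surjective for |lambda| < 137: solving (R - lambda I) x = e_1 would require x_n proportional to (lambda/137)^(-n), which is not in l^2. So every |lambda| < 137 lies in the residual spectrum. The boundary |lambda| = 137 is in the approximate point spectrum (the spectrum is closed). Hence sigma(R) is the closed disk of radius 137.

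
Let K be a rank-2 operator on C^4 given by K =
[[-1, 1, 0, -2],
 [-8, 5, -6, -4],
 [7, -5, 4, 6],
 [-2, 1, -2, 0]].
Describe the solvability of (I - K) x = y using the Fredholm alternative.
(I - K) is invertible (det(I - K) = -6 ≠ 0), so for every y in C^4 the equation (I - K) x = y has a unique solution.

K has rank 2 and factors as K = U V^T = u1 v1^T + u2 v2^T with u1 = (0, 3, -2, 1), v1 = (-2, 1, -2, 0), u2 = (1, 2, -3, 0), v2 = (-1, 1, 0, -2) (multiplying out reproduces the displayed K). The nonzero eigenvalues of U V^T coincide with those of the 2 x 2 matrix G = V^T U = [[v1·u1, v1·u2], [v2·u1, v2·u2]] = [[7, 6], [1, 1]], and by the Sylvester determinant identity det(I_4 - U V^T) = det(I_2 - V^T U) = det([[-6, -6], [-1, 0]]) = (-6)(0) - (-6)(-1) = -6. (Direct check: I - K =
[[2, -1, 0, 2],
 [8, -4, 6, 4],
 [-7, 5, -3, -6],
 [2, -1, 2, 1]]
has determinant -6.) The finite-dimensional Fredholm alternative says: either (I - K) is invertible, or ker(I - K) ≠ {0} and then range(I - K) = ker((I - K)^*)^⊥, with dim ker(I - K) = dim ker((I - K)^*). Since det(I - K) ≠ 0, 1 is not an eigenvalue of K and ker(I - K) = {0}, so we are in the first case: for every y there is a unique x = (I - K)^(-1) y. (Explicitly, by the Woodbury identity, (I - U V^T)^(-1) = I + U (I_2 - G)^(-1) V^T.)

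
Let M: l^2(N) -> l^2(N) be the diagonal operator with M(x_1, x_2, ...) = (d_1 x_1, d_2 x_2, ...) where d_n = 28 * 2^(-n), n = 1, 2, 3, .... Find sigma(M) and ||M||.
sigma(M) = {28 * 2^(-n) : n ≥ 1} ∪ {0}; ||M|| = 14

A bounded diagonal operator on l^2 with diagonal entries d_n has spectrum equal to the closure of {d_n : n ≥ 1}: every d_n is an eigenvalue (with eigenvector e_n), so {d_n} ⊂ sigma(M); the spectrum is closed, so its closure is too; and for lambda not in the closure, (M - lambda I) has bounded inverse (the diagonal entries 1/(d_n - lambda) are bounded). For our sequence d_n = 28 * 2^(-n), n = 1, 2, 3, ...:
  - {d_n} = {28 * 2^(-n) : n ≥ 1}; the only limit point is 0
  - closure = {28 * 2^(-n) : n ≥ 1} ∪ {0}
For the norm: a diagonal operator has ||M|| = sup_n |d_n|. Here d_n = 28 * 2^(-n) is positive and decreasing, so sup_n |d_n| = d_1 = 28/2 = 14. So ||M|| = 14.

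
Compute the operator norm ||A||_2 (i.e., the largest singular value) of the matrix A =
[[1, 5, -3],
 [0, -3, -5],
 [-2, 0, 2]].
||A||_2 ≈ 6.2947 (= sqrt(largest eigenvalue of A^T A))

||A||_2 = sigma_max(A) = sqrt(lambda_max(A^T A)). Form the symmetric matrix M = A^T A =
[[5, 5, -7],
 [5, 34, 0],
 [-7, 0, 38]].
Its characteristic polynomial (trace, sum of principal 2x2 minors, determinant of M give the coefficients) is
  p(λ) = det(λ I - M) = λ^3 - 77λ^2 + 1578λ - 3844.
No integer candidate from the rational root theorem (±divisors of 3844) is a root, so the roots are irrational. The cubic discriminant is Δ = 34928500 > 0, so there are three distinct real roots. p(2) = -988 and p(3) = 224 have opposite signs, so a root lies in (2, 3); Newton's method refines it to λ ≈ 2.8063. p(34) = 100 and p(35) = -64 have opposite signs, so a root lies in (34, 35); Newton's method refines it to λ ≈ 34.57. p(39) = -100 and p(40) = 76 have opposite signs, so a root lies in (39, 40); Newton's method refines it to λ ≈ 39.6237. Check (Vieta): the three roots sum to 77, matching tr M = 77.
So the eigenvalues of A^T A are ≈ 2.8063, 34.57, 39.6237 (all ≥ 0, as they must be for A^T A). The largest is λ_max ≈ 39.6237, hence ||A||_2 = sqrt(λ_max) ≈ 6.2947.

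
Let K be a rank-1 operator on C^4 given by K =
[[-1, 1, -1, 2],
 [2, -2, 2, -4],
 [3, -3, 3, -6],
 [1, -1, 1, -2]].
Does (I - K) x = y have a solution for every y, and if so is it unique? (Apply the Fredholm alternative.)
(I - K) is invertible (det(I - K) = 3 ≠ 0), so for every y in C^4 the equation (I - K) x = y has a unique solution.

K has rank 1, so it is an outer product K = u v^T: every row of K is a multiple of one row vector. Reading off the entries, u = (-1, 2, 3, 1) and v = (1, -1, 1, -2) (row i of K equals u_i·v^T). A rank-one matrix u v^T satisfies K u = u (v·u) and kills the (3)-dimensional subspace v^⊥, so its characteristic polynomial is lambda^3 (lambda - v·u) with v·u = tr K = -2. Hence the eigenvalues of I - K are 1 (multiplicity 3) and 1 - (-2) = 3, so det(I - K) = 3. (Direct check: I - K =
[[2, -1, 1, -2],
 [-2, 3, -2, 4],
 [-3, 3, -2, 6],
 [-1, 1, -1, 3]]
has determinant 3.) The finite-dimensional Fredholm alternative says: either (I - K) is invertible, or ker(I - K) ≠ {0} and then range(I - K) = ker((I - K)^*)^⊥, with dim ker(I - K) = dim ker((I - K)^*). Since det(I - K) ≠ 0, 1 is not an eigenvalue of K and ker(I - K) = {0}, so we are in the first case: for every y there is a unique x = (I - K)^(-1) y. Explicitly, by the Sherman–Morrison formula, (I - u v^T)^(-1) = I + u v^T/(1 - v·u), i.e. (I - K)^(-1) = I + K/(3).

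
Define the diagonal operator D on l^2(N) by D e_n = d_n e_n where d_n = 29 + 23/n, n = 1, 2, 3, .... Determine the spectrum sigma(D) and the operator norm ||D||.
sigma(D) = {29 + 23/n : n ≥ 1} ∪ {29}; ||D|| = 52

A bounded diagonal operator on l^2 with diagonal entries d_n has spectrum equal to the closure of {d_n : n ≥ 1}: every d_n is an eigenvalue (with eigenvector e_n), so {d_n} ⊂ sigma(D); the spectrum is closed, so its closure is too; and for lambda not in the closure, (D - lambda I) has bounded inverse (the diagonal entries 1/(d_n - lambda) are bounded). For our sequence d_n = 29 + 23/n, n = 1, 2, 3, ...:
  - {d_n} = {29 + 23/n : n ≥ 1}; the only limit point is 29
  - closure = {29 + 23/n : n ≥ 1} ∪ {29}
For the norm: a diagonal operator has ||D|| = sup_n |d_n|. Here d_n = 29 + 23/n is positive and decreasing, so sup_n |d_n| = d_1 = 29 + 23 = 52. So ||D|| = 52.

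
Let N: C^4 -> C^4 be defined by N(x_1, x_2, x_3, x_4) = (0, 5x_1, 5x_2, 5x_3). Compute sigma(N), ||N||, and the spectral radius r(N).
sigma(N) = {0}; ||N|| = 5; r(N) = 0. (N is nilpotent with N^4 = 0.)

On C^4, N is a strictly lower-triangular matrix with 5 on the subdiagonal and zeros elsewhere, so its characteristic polynomial is lambda^4 and every eigenvalue is 0: sigma(N) = {0}. For the operator norm, N e_i = 5e_{i+1} for i = 1, ..., 3 and N e_4 = 0, so the singular values of N are 5 (with multiplicity 3) and 0; hence ||N|| = 5. The spectral radius r(N) = max|lambda| = 0. Note ||N|| > r(N) — characteristic of non-normal nilpotent operators. Indeed N^4 = 0.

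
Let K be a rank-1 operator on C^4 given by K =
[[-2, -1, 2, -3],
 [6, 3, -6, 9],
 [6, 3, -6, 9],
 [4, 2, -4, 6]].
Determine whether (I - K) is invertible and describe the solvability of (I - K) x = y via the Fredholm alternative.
(I - K) is singular (det(I - K) = 0, i.e. 1 ∈ sigma(K)). (I - K) x = y is solvable iff y ⊥ ker((I - K)^*) = span{(-2, -1, 2, -3)}, i.e. iff -2y_1 - y_2 + 2y_3 - 3y_4 = 0. When solvable, the solutions are x = y + c·(1, -3, -3, -2), c arbitrary (ker(I - K) = span{(1, -3, -3, -2)}, dimension 1).

K has rank 1, so it is an outer product K = u v^T: every row of K is a multiple of one row vector. Reading off the entries, u = (1, -3, -3, -2) and v = (-2, -1, 2, -3) (row i of K equals u_i·v^T). A rank-one matrix u v^T satisfies K u = u (v·u) and kills the (3)-dimensional subspace v^⊥, so its characteristic polynomial is lambda^3 (lambda - v·u) with v·u = tr K = 1. Hence the eigenvalues of I - K are 1 (multiplicity 3) and 1 - (1) = 0, so det(I - K) = 0. (Direct check: I - K =
[[3, 1, -2, 3],
 [-6, -2, 6, -9],
 [-6, -3, 7, -9],
 [-4, -2, 4, -5]]
has determinant 0.) So 1 is an eigenvalue of K and (I - K) is not invertible. The finite-dimensional Fredholm alternative says: either (I - K) is invertible, or ker(I - K) ≠ {0} and then range(I - K) = ker((I - K)^*)^⊥, with dim ker(I - K) = dim ker((I - K)^*). We are in the second case, so we need both kernels. Kernel of I - K: (I - K) u = u - u (v·u) = u - u = 0, so ker(I - K) = span{u} = span{(1, -3, -3, -2)} (it is exactly 1-dimensional because rank(I - K) = 3). Kernel of the adjoint: K is real, so (I - K)^* = I - K^T = I - v u^T, and (I - v u^T) v = v - v (u·v) = 0; hence ker((I - K)^*) = span{v} = span{(-2, -1, 2, -3)}. Therefore (I - K) x = y is solvable iff <y, v> = 0, i.e. iff -2y_1 - y_2 + 2y_3 - 3y_4 = 0. When this holds, K y = u (v·y) = 0, so (I - K) y = y and x = y is a particular solution; the full solution set is the line x = y + c·u = y + c·(1, -3, -3, -2), c ∈ C.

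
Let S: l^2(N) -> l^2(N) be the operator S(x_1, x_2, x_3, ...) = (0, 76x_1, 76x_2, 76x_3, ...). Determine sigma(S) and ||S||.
sigma(S) = closed disk {z in C : |z| ≤ 76}; ||S|| = 76

Note S = 76·U where U is the unit right shift (U x)_k = x_{k-1} (with x_0 := 0); so ||S|| = 76||U|| and sigma(S) = 76·sigma(U). ||S x||^2 = sum_{k≥1} |76x_k|^2 = 5776||x||^2, so ||S|| = 76 and sigma(S) ⊂ {|z| ≤ 76}. For any |lambda| < 76, the equation (S - lambda I) x = 0 forces x_1 = 0, then 76x_k = lambda x_{k+1} ⇒ x = 0, so S has no eigenvalues. But (S - lambda I) is not surjective for |lambda| < 76: solving (S - lambda I) x = e_1 would require x_n proportional to (lambda/76)^(-n), which is not in l^2. So every |lambda| < 76 lies in the residual spectrum. The boundary |lambda| = 76 is in the approximate point spectrum (the spectrum is closed). Hence sigma(S) is the closed disk of radius 76.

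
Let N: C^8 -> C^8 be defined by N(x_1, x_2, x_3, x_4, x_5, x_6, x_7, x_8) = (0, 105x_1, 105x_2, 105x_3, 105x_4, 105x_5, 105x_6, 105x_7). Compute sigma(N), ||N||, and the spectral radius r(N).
sigma(N) = {0}; ||N|| = 105; r(N) = 0. (N is nilpotent with N^8 = 0.)

On C^8, N is a strictly lower-triangular matrix with 105 on the subdiagonal and zeros elsewhere, so its characteristic polynomial is lambda^8 and every eigenvalue is 0: sigma(N) = {0}. For the operator norm, N e_i = 105e_{i+1} for i = 1, ..., 7 and N e_8 = 0, so the singular values of N are 105 (with multiplicity 7) and 0; hence ||N|| = 105. The spectral radius r(N) = max|lambda| = 0. Note ||N|| > r(N) — characteristic of non-normal nilpotent operators. Indeed N^8 = 0.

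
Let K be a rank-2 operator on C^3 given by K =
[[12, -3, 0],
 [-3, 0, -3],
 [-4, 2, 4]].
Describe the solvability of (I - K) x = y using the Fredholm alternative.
(I - K) is invertible (det(I - K) = 30 ≠ 0), so for every y in C^3 the equation (I - K) x = y has a unique solution.

K has rank 2 and factors as K = U V^T = u1 v1^T + u2 v2^T with u1 = (-2, 1, 0), v1 = (-3, 0, -3), u2 = (-3, 0, 2), v2 = (-2, 1, 2) (multiplying out reproduces the displayed K). The nonzero eigenvalues of U V^T coincide with those of the 2 x 2 matrix G = V^T U = [[v1·u1, v1·u2], [v2·u1, v2·u2]] = [[6, 3], [5, 10]], and by the Sylvester determinant identity det(I_3 - U V^T) = det(I_2 - V^T U) = det([[-5, -3], [-5, -9]]) = (-5)(-9) - (-3)(-5) = 30. (Direct check: I - K =
[[-11, 3, 0],
 [3, 1, 3],
 [4, -2, -3]]
has determinant 30.) The finite-dimensional Fredholm alternative says: either (I - K) is invertible, or ker(I - K) ≠ {0} and then range(I - K) = ker((I - K)^*)^⊥, with dim ker(I - K) = dim ker((I - K)^*). Since det(I - K) ≠ 0, 1 is not an eigenvalue of K and ker(I - K) = {0}, so we are in the first case: for every y there is a unique x = (I - K)^(-1) y. (Explicitly, by the Woodbury identity, (I - U V^T)^(-1) = I + U (I_2 - G)^(-1) V^T.)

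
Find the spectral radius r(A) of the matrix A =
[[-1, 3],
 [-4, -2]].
r(A) = sqrt(14) ≈ 3.7417

The eigenvalues of A are the roots of its characteristic polynomial. With M = A (coefficients from the trace and determinant):
  p(λ) = det(λ I - M) = λ^2 + 3λ + 14.
For λ^2 + 3λ + 14 the discriminant is -47. It is negative, so the roots are the complex-conjugate pair λ = -3/2 ± (sqrt(47)/2) i ≈ -1.5 ± 3.4278i. For a conjugate pair the product of the roots equals the constant term, so |λ|^2 = 14 and |λ| = sqrt(14) ≈ 3.7417.
Thus the eigenvalues (to 4 decimals) are -1.5 ± 3.4278i (modulus 3.7417). The spectral radius is the largest modulus: r(A) = sqrt(14) ≈ 3.7417. (Cross-check: r(A) ≤ ||A||_2 ≈ 4.515; equality holds whenever A is normal, though it can also hold for some non-normal A.)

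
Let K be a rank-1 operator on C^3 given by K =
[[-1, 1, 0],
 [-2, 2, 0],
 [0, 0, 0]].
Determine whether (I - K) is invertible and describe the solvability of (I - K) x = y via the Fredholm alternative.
(I - K) is singular (det(I - K) = 0, i.e. 1 ∈ sigma(K)). (I - K) x = y is solvable iff y ⊥ ker((I - K)^*) = span{(-1, 1, 0)}, i.e. iff -y_1 + y_2 = 0. When solvable, the solutions are x = y + c·(1, 2, 0), c arbitrary (ker(I - K) = span{(1, 2, 0)}, dimension 1).

K has rank 1, so it is an outer product K = u v^T: every row of K is a multiple of one row vector. Reading off the entries, u = (1, 2, 0) and v = (-1, 1, 0) (row i of K equals u_i·v^T). A rank-one matrix u v^T satisfies K u = u (v·u) and kills the (2)-dimensional subspace v^⊥, so its characteristic polynomial is lambda^2 (lambda - v·u) with v·u = tr K = 1. Hence the eigenvalues of I - K are 1 (multiplicity 2) and 1 - (1) = 0, so det(I - K) = 0. (Direct check: I - K =
[[2, -1, 0],
 [2, -1, 0],
 [0, 0, 1]]
has determinant 0.) So 1 is an eigenvalue of K and (I - K) is not invertible. The finite-dimensional Fredholm alternative says: either (I - K) is invertible, or ker(I - K) ≠ {0} and then range(I - K) = ker((I - K)^*)^⊥, with dim ker(I - K) = dim ker((I - K)^*). We are in the second case, so we need both kernels. Kernel of I - K: (I - K) u = u - u (v·u) = u - u = 0, so ker(I - K) = span{u} = span{(1, 2, 0)} (it is exactly 1-dimensional because rank(I - K) = 2). Kernel of the adjoint: K is real, so (I - K)^* = I - K^T = I - v u^T, and (I - v u^T) v = v - v (u·v) = 0; hence ker((I - K)^*) = span{v} = span{(-1, 1, 0)}. Therefore (I - K) x = y is solvable iff <y, v> = 0, i.e. iff -y_1 + y_2 = 0. When this holds, K y = u (v·y) = 0, so (I - K) y = y and x = y is a particular solution; the full solution set is the line x = y + c·u = y + c·(1, 2, 0), c ∈ C.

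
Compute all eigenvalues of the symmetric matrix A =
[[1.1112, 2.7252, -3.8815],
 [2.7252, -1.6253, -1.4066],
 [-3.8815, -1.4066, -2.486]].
sigma(A) ≈ {-5, -3, 5}

A is real symmetric, so its spectrum consists of real eigenvalues. Expanding the characteristic polynomial of the displayed matrix gives
  det(λ I - A) = p(λ) = λ^3 + (3)λ^2 + (-25)λ + (-74.9986).
Solving p(λ) = 0 yields eigenvalues ≈ -5, -3, 5. (A is shown rounded to 4 decimals, so these recover the underlying integer eigenvalues to within that precision.)
Verification: the trace of A = -3 equals the sum of eigenvalues -3, and det(A) ≈ 74.9986 matches the eigenvalue product 75.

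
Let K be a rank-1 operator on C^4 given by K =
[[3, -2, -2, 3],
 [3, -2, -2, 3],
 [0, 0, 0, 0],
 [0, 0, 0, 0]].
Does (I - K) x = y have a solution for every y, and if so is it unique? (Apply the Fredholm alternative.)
(I - K) is singular (det(I - K) = 0, i.e. 1 ∈ sigma(K)). (I - K) x = y is solvable iff y ⊥ ker((I - K)^*) = span{(3, -2, -2, 3)}, i.e. iff 3y_1 - 2y_2 - 2y_3 + 3y_4 = 0. When solvable, the solutions are x = y + c·(1, 1, 0, 0), c arbitrary (ker(I - K) = span{(1, 1, 0, 0)}, dimension 1).

K has rank 1, so it is an outer product K = u v^T: every row of K is a multiple of one row vector. Reading off the entries, u = (1, 1, 0, 0) and v = (3, -2, -2, 3) (row i of K equals u_i·v^T). A rank-one matrix u v^T satisfies K u = u (v·u) and kills the (3)-dimensional subspace v^⊥, so its characteristic polynomial is lambda^3 (lambda - v·u) with v·u = tr K = 1. Hence the eigenvalues of I - K are 1 (multiplicity 3) and 1 - (1) = 0, so det(I - K) = 0. (Direct check: I - K =
[[-2, 2, 2, -3],
 [-3, 3, 2, -3],
 [0, 0, 1, 0],
 [0, 0, 0, 1]]
has determinant 0.) So 1 is an eigenvalue of K and (I - K) is not invertible. The finite-dimensional Fredholm alternative says: either (I - K) is invertible, or ker(I - K) ≠ {0} and then range(I - K) = ker((I - K)^*)^⊥, with dim ker(I - K) = dim ker((I - K)^*). We are in the second case, so we need both kernels. Kernel of I - K: (I - K) u = u - u (v·u) = u - u = 0, so ker(I - K) = span{u} = span{(1, 1, 0, 0)} (it is exactly 1-dimensional because rank(I - K) = 3). Kernel of the adjoint: K is real, so (I - K)^* = I - K^T = I - v u^T, and (I - v u^T) v = v - v (u·v) = 0; hence ker((I - K)^*) = span{v} = span{(3, -2, -2, 3)}. Therefore (I - K) x = y is solvable iff <y, v> = 0, i.e. iff 3y_1 - 2y_2 - 2y_3 + 3y_4 = 0. When this holds, K y = u (v·y) = 0, so (I - K) y = y and x = y is a particular solution; the full solution set is the line x = y + c·u = y + c·(1, 1, 0, 0), c ∈ C.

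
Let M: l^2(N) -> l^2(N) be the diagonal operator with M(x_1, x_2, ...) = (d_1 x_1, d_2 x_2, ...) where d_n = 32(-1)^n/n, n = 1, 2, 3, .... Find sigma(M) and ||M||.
sigma(M) = {32(-1)^n/n : n ≥ 1} ∪ {0}; ||M|| = 32

A bounded diagonal operator on l^2 with diagonal entries d_n has spectrum equal to the closure of {d_n : n ≥ 1}: every d_n is an eigenvalue (with eigenvector e_n), so {d_n} ⊂ sigma(M); the spectrum is closed, so its closure is too; and for lambda not in the closure, (M - lambda I) has bounded inverse (the diagonal entries 1/(d_n - lambda) are bounded). For our sequence d_n = 32(-1)^n/n, n = 1, 2, 3, ...:
  - {d_n} = {32(-1)^n/n : n ≥ 1}; the only limit point is 0
  - closure = {32(-1)^n/n : n ≥ 1} ∪ {0}
For the norm: a diagonal operator has ||M|| = sup_n |d_n|. Here |d_n| = 32/n is decreasing, so sup_n |d_n| = |d_1| = 32. So ||M|| = 32.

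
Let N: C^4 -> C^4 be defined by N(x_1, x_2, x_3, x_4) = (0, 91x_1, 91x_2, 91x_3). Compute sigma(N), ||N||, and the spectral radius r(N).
sigma(N) = {0}; ||N|| = 91; r(N) = 0. (N is nilpotent with N^4 = 0.)

On C^4, N is a strictly lower-triangular matrix with 91 on the subdiagonal and zeros elsewhere, so its characteristic polynomial is lambda^4 and every eigenvalue is 0: sigma(N) = {0}. For the operator norm, N e_i = 91e_{i+1} for i = 1, ..., 3 and N e_4 = 0, so the singular values of N are 91 (with multiplicity 3) and 0; hence ||N|| = 91. The spectral radius r(N) = max|lambda| = 0. Note ||N|| > r(N) — characteristic of non-normal nilpotent operators. Indeed N^4 = 0.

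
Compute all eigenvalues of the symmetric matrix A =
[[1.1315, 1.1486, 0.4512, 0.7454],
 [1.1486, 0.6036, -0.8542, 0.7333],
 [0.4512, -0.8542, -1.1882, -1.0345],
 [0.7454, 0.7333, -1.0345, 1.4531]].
sigma(A) ≈ {-2, 0, 1, 3}

A is real symmetric, so its spectrum consists of real eigenvalues. Expanding the characteristic polynomial of the displayed matrix gives
  det(λ I - A) = p(λ) = λ^4 + (-2)λ^3 + (-5)λ^2 + (6)λ + (0).
Solving p(λ) = 0 yields eigenvalues ≈ -2, 0, 1, 3. (A is shown rounded to 4 decimals, so these recover the underlying integer eigenvalues to within that precision.)
Verification: the trace of A = 2 equals the sum of eigenvalues 2, and det(A) ≈ 0.0001 matches the eigenvalue product 0.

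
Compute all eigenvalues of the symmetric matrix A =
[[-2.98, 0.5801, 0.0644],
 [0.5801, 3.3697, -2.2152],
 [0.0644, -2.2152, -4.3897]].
sigma(A) ≈ {-5, -3, 4}

A is real symmetric, so its spectrum consists of real eigenvalues. Expanding the characteristic polynomial of the displayed matrix gives
  det(λ I - A) = p(λ) = λ^3 + (4)λ^2 + (-17)λ + (-60).
Solving p(λ) = 0 yields eigenvalues ≈ -5, -3, 4. (A is shown rounded to 4 decimals, so these recover the underlying integer eigenvalues to within that precision.)
Verification: the trace of A = -4 equals the sum of eigenvalues -4, and det(A) ≈ 60.0010 matches the eigenvalue product 60.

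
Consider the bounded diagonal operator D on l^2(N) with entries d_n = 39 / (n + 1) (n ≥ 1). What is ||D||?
||D|| = 39/2 (attained at n = 1)

For D diagonal, ||D|| = sup_n |d_n| = sup_n 39/(n + 1). This is positive and strictly decreasing in n, so the supremum is attained at n = 1: d_1 = 39/(1 + 1) = 39/2. Hence ||D|| = 39/2.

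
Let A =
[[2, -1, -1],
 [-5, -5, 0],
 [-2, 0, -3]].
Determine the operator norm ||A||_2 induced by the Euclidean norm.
||A||_2 ≈ 7.2856 (= sqrt(largest eigenvalue of A^T A))

||A||_2 = sigma_max(A) = sqrt(lambda_max(A^T A)). Form the symmetric matrix M = A^T A =
[[33, 23, 4],
 [23, 26, 1],
 [4, 1, 10]].
Its characteristic polynomial (trace, sum of principal 2x2 minors, determinant of M give the coefficients) is
  p(λ) = det(λ I - M) = λ^3 - 69λ^2 + 902λ - 3025.
No integer candidate from the rational root theorem (±divisors of 3025) is a root, so the roots are irrational. The cubic discriminant is Δ = 104918737 > 0, so there are three distinct real roots. p(5) = -115 and p(6) = 119 have opposite signs, so a root lies in (5, 6); Newton's method refines it to λ ≈ 5.4362. p(10) = 95 and p(11) = -121 have opposite signs, so a root lies in (10, 11); Newton's method refines it to λ ≈ 10.4832. p(53) = -163 and p(54) = 1943 have opposite signs, so a root lies in (53, 54); Newton's method refines it to λ ≈ 53.0806. Check (Vieta): the three roots sum to 69, matching tr M = 69.
So the eigenvalues of A^T A are ≈ 5.4362, 10.4832, 53.0806 (all ≥ 0, as they must be for A^T A). The largest is λ_max ≈ 53.0806, hence ||A||_2 = sqrt(λ_max) ≈ 7.2856.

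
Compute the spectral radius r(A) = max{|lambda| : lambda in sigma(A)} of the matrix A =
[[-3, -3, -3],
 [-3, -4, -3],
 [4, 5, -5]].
r(A) ≈ 7.732

The eigenvalues of A are the roots of its characteristic polynomial. With M = A (coefficients from the trace, the sum of principal 2x2 minors, and det A):
  p(λ) = det(λ I - M) = λ^3 + 12λ^2 + 65λ + 27.
No integer candidate from the rational root theorem (±divisors of 27) is a root, so the roots are irrational. The cubic discriminant is Δ = -317327 < 0, so there is one real root and a complex-conjugate pair. p(-1) = -27 and p(0) = 27 have opposite signs, so a root lies in (-1, 0); Newton's method refines it to λ ≈ -0.4516. Dividing out (λ - (-0.4516)) leaves approximately λ^2 + 11.5484λ + 59.7845. For λ^2 + 11.5484λ + 59.7845 the discriminant is -105.773. It is negative, so the remaining roots are the complex-conjugate pair λ ≈ -5.7742 ± 5.1423i. Their product equals the constant term, so |λ|^2 ≈ 59.7845 and |λ| ≈ 7.732.
Thus the eigenvalues (to 4 decimals) are -0.4516 (modulus 0.4516); -5.7742 ± 5.1423i (modulus 7.732). The spectral radius is the largest modulus: r(A) ≈ 7.732. (Cross-check: r(A) ≤ ||A||_2 ≈ 9.1779; equality holds whenever A is normal, though it can also hold for some non-normal A.)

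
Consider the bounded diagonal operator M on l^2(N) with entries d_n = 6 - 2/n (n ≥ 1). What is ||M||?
||M|| = 6

For a diagonal operator on l^2 with entries d_n, ||M|| = sup_n |d_n|. Here d_1 = 4, d_2 = 5, ..., and d_n = 6 - 2/n increases monotonically toward 6. All terms lie in [4, 6), so |d_n| = d_n and the supremum is the limit 6, which is not attained by any individual d_n. Hence ||M|| = 6.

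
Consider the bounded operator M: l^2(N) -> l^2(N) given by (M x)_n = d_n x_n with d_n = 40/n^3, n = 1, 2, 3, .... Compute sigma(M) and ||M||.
sigma(M) = {40/n^3 : n ≥ 1} ∪ {0}; ||M|| = 40

A bounded diagonal operator on l^2 with diagonal entries d_n has spectrum equal to the closure of {d_n : n ≥ 1}: every d_n is an eigenvalue (with eigenvector e_n), so {d_n} ⊂ sigma(M); the spectrum is closed, so its closure is too; and for lambda not in the closure, (M - lambda I) has bounded inverse (the diagonal entries 1/(d_n - lambda) are bounded). For our sequence d_n = 40/n^3, n = 1, 2, 3, ...:
  - {d_n} = {40/n^3 : n ≥ 1}; the only limit point is 0
  - closure = {40/n^3 : n ≥ 1} ∪ {0}
For the norm: a diagonal operator has ||M|| = sup_n |d_n|. Here d_n = 40/n^3 is positive and decreasing, so sup_n |d_n| = d_1 = 40. So ||M|| = 40.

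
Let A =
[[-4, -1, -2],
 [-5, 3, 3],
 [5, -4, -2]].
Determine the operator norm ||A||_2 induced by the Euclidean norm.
||A||_2 ≈ 9.5291 (= sqrt(largest eigenvalue of A^T A))

||A||_2 = sigma_max(A) = sqrt(lambda_max(A^T A)). Form the symmetric matrix M = A^T A =
[[66, -31, -17],
 [-31, 26, 19],
 [-17, 19, 17]].
Its characteristic polynomial (trace, sum of principal 2x2 minors, determinant of M give the coefficients) is
  p(λ) = det(λ I - M) = λ^3 - 109λ^2 + 1669λ - 1521.
No integer candidate from the rational root theorem (±divisors of 1521) is a root, so the roots are irrational. The cubic discriminant is Δ = 11538058800 > 0, so there are three distinct real roots. p(0) = -1521 and p(1) = 40 have opposite signs, so a root lies in (0, 1); Newton's method refines it to λ ≈ 0.9725. p(17) = 264 and p(18) = -963 have opposite signs, so a root lies in (17, 18); Newton's method refines it to λ ≈ 17.2232. p(90) = -5211 and p(91) = 1300 have opposite signs, so a root lies in (90, 91); Newton's method refines it to λ ≈ 90.8043. Check (Vieta): the three roots sum to 109, matching tr M = 109.
So the eigenvalues of A^T A are ≈ 0.9725, 17.2232, 90.8043 (all ≥ 0, as they must be for A^T A). The largest is λ_max ≈ 90.8043, hence ||A||_2 = sqrt(λ_max) ≈ 9.5291.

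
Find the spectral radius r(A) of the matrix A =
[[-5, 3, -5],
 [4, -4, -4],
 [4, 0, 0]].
r(A) ≈ 7.5381

The eigenvalues of A are the roots of its characteristic polynomial. With M = A (coefficients from the trace, the sum of principal 2x2 minors, and det A):
  p(λ) = det(λ I - M) = λ^3 + 9λ^2 + 28λ + 128.
No integer candidate from the rational root theorem (±divisors of 128) is a root, so the roots are irrational. The cubic discriminant is Δ = -259312 < 0, so there is one real root and a complex-conjugate pair. p(-8) = -32 and p(-7) = 30 have opposite signs, so a root lies in (-8, -7); Newton's method refines it to λ ≈ -7.5381. Dividing out (λ - (-7.5381)) leaves approximately λ^2 + 1.4619λ + 16.9803. For λ^2 + 1.4619λ + 16.9803 the discriminant is -65.7842. It is negative, so the remaining roots are the complex-conjugate pair λ ≈ -0.7309 ± 4.0554i. Their product equals the constant term, so |λ|^2 ≈ 16.9803 and |λ| ≈ 4.1207.
Thus the eigenvalues (to 4 decimals) are -7.5381 (modulus 7.5381); -0.7309 ± 4.0554i (modulus 4.1207). The spectral radius is the largest modulus: r(A) ≈ 7.5381. (Cross-check: r(A) ≤ ||A||_2 ≈ 8.793; equality holds whenever A is normal, though it can also hold for some non-normal A.)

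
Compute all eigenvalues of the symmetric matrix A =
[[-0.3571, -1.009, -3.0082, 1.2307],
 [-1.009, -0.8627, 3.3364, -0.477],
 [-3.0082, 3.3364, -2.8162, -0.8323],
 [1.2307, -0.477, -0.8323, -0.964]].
sigma(A) ≈ {-6, -2, -1, 4}

A is real symmetric, so its spectrum consists of real eigenvalues. Expanding the characteristic polynomial of the displayed matrix gives
  det(λ I - A) = p(λ) = λ^4 + (5)λ^3 + (-16)λ^2 + (-67.998)λ + (-47.9968).
Solving p(λ) = 0 yields eigenvalues ≈ -6, -2, -1, 4. (A is shown rounded to 4 decimals, so these recover the underlying integer eigenvalues to within that precision.)
Verification: the trace of A = -5 equals the sum of eigenvalues -5, and det(A) ≈ -47.9968 matches the eigenvalue product -48.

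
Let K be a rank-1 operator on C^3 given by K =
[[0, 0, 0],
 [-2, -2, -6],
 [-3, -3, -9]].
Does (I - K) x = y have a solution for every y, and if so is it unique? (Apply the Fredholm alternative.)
(I - K) is invertible (det(I - K) = 12 ≠ 0), so for every y in C^3 the equation (I - K) x = y has a unique solution.

K has rank 1, so it is an outer product K = u v^T: every row of K is a multiple of one row vector. Reading off the entries, u = (0, 2, 3) and v = (-1, -1, -3) (row i of K equals u_i·v^T). A rank-one matrix u v^T satisfies K u = u (v·u) and kills the (2)-dimensional subspace v^⊥, so its characteristic polynomial is lambda^2 (lambda - v·u) with v·u = tr K = -11. Hence the eigenvalues of I - K are 1 (multiplicity 2) and 1 - (-11) = 12, so det(I - K) = 12. (Direct check: I - K =
[[1, 0, 0],
 [2, 3, 6],
 [3, 3, 10]]
has determinant 12.) The finite-dimensional Fredholm alternative says: either (I - K) is invertible, or ker(I - K) ≠ {0} and then range(I - K) = ker((I - K)^*)^⊥, with dim ker(I - K) = dim ker((I - K)^*). Since det(I - K) ≠ 0, 1 is not an eigenvalue of K and ker(I - K) = {0}, so we are in the first case: for every y there is a unique x = (I - K)^(-1) y. Explicitly, by the Sherman–Morrison formula, (I - u v^T)^(-1) = I + u v^T/(1 - v·u), i.e. (I - K)^(-1) = I + K/(12).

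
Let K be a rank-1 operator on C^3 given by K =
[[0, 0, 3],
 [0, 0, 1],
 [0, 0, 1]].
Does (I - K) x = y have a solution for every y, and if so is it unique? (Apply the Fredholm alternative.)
(I - K) is singular (det(I - K) = 0, i.e. 1 ∈ sigma(K)). (I - K) x = y is solvable iff y ⊥ ker((I - K)^*) = span{(0, 0, 1)}, i.e. iff y_3 = 0. When solvable, the solutions are x = y + c·(3, 1, 1), c arbitrary (ker(I - K) = span{(3, 1, 1)}, dimension 1).

K has rank 1, so it is an outer product K = u v^T: every row of K is a multiple of one row vector. Reading off the entries, u = (3, 1, 1) and v = (0, 0, 1) (row i of K equals u_i·v^T). A rank-one matrix u v^T satisfies K u = u (v·u) and kills the (2)-dimensional subspace v^⊥, so its characteristic polynomial is lambda^2 (lambda - v·u) with v·u = tr K = 1. Hence the eigenvalues of I - K are 1 (multiplicity 2) and 1 - (1) = 0, so det(I - K) = 0. (Direct check: I - K =
[[1, 0, -3],
 [0, 1, -1],
 [0, 0, 0]]
has determinant 0.) So 1 is an eigenvalue of K and (I - K) is not invertible. The finite-dimensional Fredholm alternative says: either (I - K) is invertible, or ker(I - K) ≠ {0} and then range(I - K) = ker((I - K)^*)^⊥, with dim ker(I - K) = dim ker((I - K)^*). We are in the second case, so we need both kernels. Kernel of I - K: (I - K) u = u - u (v·u) = u - u = 0, so ker(I - K) = span{u} = span{(3, 1, 1)} (it is exactly 1-dimensional because rank(I - K) = 2). Kernel of the adjoint: K is real, so (I - K)^* = I - K^T = I - v u^T, and (I - v u^T) v = v - v (u·v) = 0; hence ker((I - K)^*) = span{v} = span{(0, 0, 1)}. Therefore (I - K) x = y is solvable iff <y, v> = 0, i.e. iff y_3 = 0. When this holds, K y = u (v·y) = 0, so (I - K) y = y and x = y is a particular solution; the full solution set is the line x = y + c·u = y + c·(3, 1, 1), c ∈ C.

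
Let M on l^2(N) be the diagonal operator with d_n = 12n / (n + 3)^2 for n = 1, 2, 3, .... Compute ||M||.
||M|| = 1 (attained at n = 3)

For M diagonal, ||M|| = sup_n |d_n|. Treat f(x) = 12x / (x + 3)^2 for real x > 0. By the quotient rule, f'(x) = 12(3 - x)/(x + 3)^3, which is positive for x < 3 and negative for x > 3. So f has a unique maximum at x = 3, and since 3 is a positive integer, the supremum over n ≥ 1 is attained at n = 3: d_3 = 12·3/(3 + 3)^2 = 12·3/36 = 1. Hence ||M|| = 1.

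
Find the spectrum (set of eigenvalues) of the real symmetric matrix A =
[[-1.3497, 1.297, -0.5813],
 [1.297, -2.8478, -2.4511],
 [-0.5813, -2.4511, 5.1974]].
sigma(A) ≈ {-4, -1, 6}

A is real symmetric, so its spectrum consists of real eigenvalues. Expanding the characteristic polynomial of the displayed matrix gives
  det(λ I - A) = p(λ) = λ^3 + (-1)λ^2 + (-26)λ + (-24.0012).
Solving p(λ) = 0 yields eigenvalues ≈ -4, -1, 6. (A is shown rounded to 4 decimals, so these recover the underlying integer eigenvalues to within that precision.)
Verification: the trace of A = 1 equals the sum of eigenvalues 1, and det(A) ≈ 24.0012 matches the eigenvalue product 24.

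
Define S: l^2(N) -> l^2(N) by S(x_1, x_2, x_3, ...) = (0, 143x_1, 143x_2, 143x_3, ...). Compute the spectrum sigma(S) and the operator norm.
sigma(S) = closed disk {z in C : |z| ≤ 143}; ||S|| = 143

Note S = 143·U where U is the unit right shift (U x)_k = x_{k-1} (with x_0 := 0); so ||S|| = 143||U|| and sigma(S) = 143·sigma(U). ||S x||^2 = sum_{k≥1} |143x_k|^2 = 20449||x||^2, so ||S|| = 143 and sigma(S) ⊂ {|z| ≤ 143}. For any |lambda| < 143, the equation (S - lambda I) x = 0 forces x_1 = 0, then 143x_k = lambda x_{k+1} ⇒ x = 0, so S has no eigenvalues. But (S - lambda I) is not surjective for |lambda| < 143: solving (S - lambda I) x = e_1 would require x_n proportional to (lambda/143)^(-n), which is not in l^2. So every |lambda| < 143 lies in the residual spectrum. The boundary |lambda| = 143 is in the approximate point spectrum (the spectrum is closed). Hence sigma(S) is the closed disk of radius 143.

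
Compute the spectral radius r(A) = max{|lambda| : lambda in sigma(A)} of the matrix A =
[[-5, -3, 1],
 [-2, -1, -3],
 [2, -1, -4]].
r(A) ≈ 5.6836

The eigenvalues of A are the roots of its characteristic polynomial. With M = A (coefficients from the trace, the sum of principal 2x2 minors, and det A):
  p(λ) = det(λ I - M) = λ^3 + 10λ^2 + 18λ - 41.
No integer candidate from the rational root theorem (±divisors of 41) is a root, so the roots are irrational. The cubic discriminant is Δ = -5155 < 0, so there is one real root and a complex-conjugate pair. p(1) = -12 and p(2) = 43 have opposite signs, so a root lies in (1, 2); Newton's method refines it to λ ≈ 1.2692. Dividing out (λ - (1.2692)) leaves approximately λ^2 + 11.2692λ + 32.3032. For λ^2 + 11.2692λ + 32.3032 the discriminant is -2.2173. It is negative, so the remaining roots are the complex-conjugate pair λ ≈ -5.6346 ± 0.7445i. Their product equals the constant term, so |λ|^2 ≈ 32.3032 and |λ| ≈ 5.6836.
Thus the eigenvalues (to 4 decimals) are 1.2692 (modulus 1.2692); -5.6346 ± 0.7445i (modulus 5.6836). The spectral radius is the largest modulus: r(A) ≈ 5.6836. (Cross-check: r(A) ≤ ||A||_2 ≈ 6.4757; equality holds whenever A is normal, though it can also hold for some non-normal A.)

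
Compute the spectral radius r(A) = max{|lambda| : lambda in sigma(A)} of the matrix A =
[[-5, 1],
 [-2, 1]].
r(A) = (4 + sqrt(28))/2 ≈ 4.6458

The eigenvalues of A are the roots of its characteristic polynomial. With M = A (coefficients from the trace and determinant):
  p(λ) = det(λ I - M) = λ^2 + 4λ - 3.
For λ^2 + 4λ - 3 the discriminant is 28. It is nonnegative but not a perfect square, so the roots are real and irrational: λ = (-4 ± sqrt(28))/2 ≈ 0.6458, -4.6458.
Thus the eigenvalues (to 4 decimals) are 0.6458 (modulus 0.6458); -4.6458 (modulus 4.6458). The spectral radius is the largest modulus: r(A) = (4 + sqrt(28))/2 ≈ 4.6458. (Cross-check: r(A) ≤ ||A||_2 ≈ 5.5414; equality holds whenever A is normal, though it can also hold for some non-normal A.)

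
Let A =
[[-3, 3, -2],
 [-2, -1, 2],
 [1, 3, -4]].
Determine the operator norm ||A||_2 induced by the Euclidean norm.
||A||_2 ≈ 6.4579 (= sqrt(largest eigenvalue of A^T A))

||A||_2 = sigma_max(A) = sqrt(lambda_max(A^T A)). Form the symmetric matrix M = A^T A =
[[14, -4, -2],
 [-4, 19, -20],
 [-2, -20, 24]].
Its characteristic polynomial (trace, sum of principal 2x2 minors, determinant of M give the coefficients) is
  p(λ) = det(λ I - M) = λ^3 - 57λ^2 + 638λ - 4.
No integer candidate from the rational root theorem (±divisors of 4) is a root, so the roots are irrational. The cubic discriminant is Δ = 283364500 > 0, so there are three distinct real roots. p(0) = -4 and p(1) = 578 have opposite signs, so a root lies in (0, 1); Newton's method refines it to λ ≈ 0.0063. p(15) = 116 and p(16) = -292 have opposite signs, so a root lies in (15, 16); Newton's method refines it to λ ≈ 15.2897. p(41) = -742 and p(42) = 332 have opposite signs, so a root lies in (41, 42); Newton's method refines it to λ ≈ 41.704. Check (Vieta): the three roots sum to 57, matching tr M = 57.
So the eigenvalues of A^T A are ≈ 0.0063, 15.2897, 41.704 (all ≥ 0, as they must be for A^T A). The largest is λ_max ≈ 41.704, hence ||A||_2 = sqrt(λ_max) ≈ 6.4579.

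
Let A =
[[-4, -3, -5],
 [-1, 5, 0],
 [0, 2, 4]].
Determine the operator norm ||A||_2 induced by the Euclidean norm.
||A||_2 ≈ 8.3574 (= sqrt(largest eigenvalue of A^T A))

||A||_2 = sigma_max(A) = sqrt(lambda_max(A^T A)). Form the symmetric matrix M = A^T A =
[[17, 7, 20],
 [7, 38, 23],
 [20, 23, 41]].
Its characteristic polynomial (trace, sum of principal 2x2 minors, determinant of M give the coefficients) is
  p(λ) = det(λ I - M) = λ^3 - 96λ^2 + 1923λ - 6724.
No integer candidate from the rational root theorem (±divisors of 6724) is a root, so the roots are irrational. The cubic discriminant is Δ = 2962531044 > 0, so there are three distinct real roots. p(4) = -504 and p(5) = 616 have opposite signs, so a root lies in (4, 5); Newton's method refines it to λ ≈ 4.4319. p(21) = 584 and p(22) = -234 have opposite signs, so a root lies in (21, 22); Newton's method refines it to λ ≈ 21.7216. p(69) = -2584 and p(70) = 486 have opposite signs, so a root lies in (69, 70); Newton's method refines it to λ ≈ 69.8465. Check (Vieta): the three roots sum to 96, matching tr M = 96.
So the eigenvalues of A^T A are ≈ 4.4319, 21.7216, 69.8465 (all ≥ 0, as they must be for A^T A). The largest is λ_max ≈ 69.8465, hence ||A||_2 = sqrt(λ_max) ≈ 8.3574.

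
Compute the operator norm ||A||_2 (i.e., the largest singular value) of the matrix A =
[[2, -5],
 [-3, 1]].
||A||_2 = sqrt((39 + sqrt(845))/2) ≈ 5.8339 (= sqrt(largest eigenvalue of A^T A))

||A||_2 = sigma_max(A) = sqrt(lambda_max(A^T A)). Form the symmetric matrix M = A^T A =
[[13, -13],
 [-13, 26]].
Its characteristic polynomial (trace, determinant of M give the coefficients) is
  p(λ) = det(λ I - M) = λ^2 - 39λ + 169.
For λ^2 - 39λ + 169 the discriminant is 845. It is nonnegative but not a perfect square, so the roots are real and irrational: λ = (39 ± sqrt(845))/2 ≈ 34.0344, 4.9656.
So the eigenvalues of A^T A are ≈ 4.9656, 34.0344 (all ≥ 0, as they must be for A^T A). The largest is λ_max = (39 + sqrt(845))/2 ≈ 34.0344, hence ||A||_2 = sqrt(λ_max) = sqrt((39 + sqrt(845))/2) ≈ 5.8339.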